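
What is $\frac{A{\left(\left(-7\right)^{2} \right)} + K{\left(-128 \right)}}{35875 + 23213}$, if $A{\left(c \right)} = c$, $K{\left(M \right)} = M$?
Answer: $- \frac{79}{59088} \approx -0.001337$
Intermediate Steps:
$\frac{A{\left(\left(-7\right)^{2} \right)} + K{\left(-128 \right)}}{35875 + 23213} = \frac{\left(-7\right)^{2} - 128}{35875 + 23213} = \frac{49 - 128}{59088} = \left(-79\right) \frac{1}{59088} = - \frac{79}{59088}$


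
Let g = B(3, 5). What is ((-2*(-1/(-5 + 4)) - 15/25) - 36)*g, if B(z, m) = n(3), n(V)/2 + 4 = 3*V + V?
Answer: -3088/5 ≈ -617.60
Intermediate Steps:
n(V) = -8 + 8*V (n(V) = -8 + 2*(3*V + V) = -8 + 2*(4*V) = -8 + 8*V)
B(z, m) = 16 (B(z, m) = -8 + 8*3 = -8 + 24 = 16)
g = 16
((-2*(-1/(-5 + 4)) - 15/25) - 36)*g = ((-2*(-1/(-5 + 4)) - 15/25) - 36)*16 = ((-2/((-1*(-1))) - 15*1/25) - 36)*16 = ((-2/1 - ⅗) - 36)*16 = ((-2*1 - ⅗) - 36)*16 = ((-2 - ⅗) - 36)*16 = (-13/5 - 36)*16 = -193/5*16 = -3088/5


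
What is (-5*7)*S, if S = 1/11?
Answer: -35/11 ≈ -3.1818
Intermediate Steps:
S = 1/11 ≈ 0.090909
(-5*7)*S = -5*7*(1/11) = -35*1/11 = -35/11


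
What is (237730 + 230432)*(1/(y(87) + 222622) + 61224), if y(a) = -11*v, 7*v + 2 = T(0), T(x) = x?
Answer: 22333671073044711/779188 ≈ 2.8663e+10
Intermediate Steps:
v = -2/7 (v = -2/7 + (⅐)*0 = -2/7 + 0 = -2/7 ≈ -0.28571)
y(a) = 22/7 (y(a) = -11*(-2/7) = 22/7)
(237730 + 230432)*(1/(y(87) + 222622) + 61224) = (237730 + 230432)*(1/(22/7 + 222622) + 61224) = 468162*(1/(1558376/7) + 61224) = 468162*(7/1558376 + 61224) = 468162*(95410012231/1558376) = 22333671073044711/779188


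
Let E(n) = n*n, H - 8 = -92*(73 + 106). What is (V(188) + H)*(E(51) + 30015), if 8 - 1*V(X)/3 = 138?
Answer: -549579600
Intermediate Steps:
V(X) = -390 (V(X) = 24 - 3*138 = 24 - 414 = -390)
H = -16460 (H = 8 - 92*(73 + 106) = 8 - 92*179 = 8 - 16468 = -16460)
E(n) = n**2
(V(188) + H)*(E(51) + 30015) = (-390 - 16460)*(51**2 + 30015) = -16850*(2601 + 30015) = -16850*32616 = -549579600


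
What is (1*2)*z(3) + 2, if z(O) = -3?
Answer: -4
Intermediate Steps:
(1*2)*z(3) + 2 = (1*2)*(-3) + 2 = 2*(-3) + 2 = -6 + 2 = -4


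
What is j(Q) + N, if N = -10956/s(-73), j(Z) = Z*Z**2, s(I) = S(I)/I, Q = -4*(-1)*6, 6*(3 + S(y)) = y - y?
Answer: -252772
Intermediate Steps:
S(y) = -3 (S(y) = -3 + (y - y)/6 = -3 + (1/6)*0 = -3 + 0 = -3)
Q = 24 (Q = 4*6 = 24)
s(I) = -3/I
j(Z) = Z**3
N = -266596 (N = -10956/((-3/(-73))) = -10956/((-3*(-1/73))) = -10956/3/73 = -10956*73/3 = -266596)
j(Q) + N = 24**3 - 266596 = 13824 - 266596 = -252772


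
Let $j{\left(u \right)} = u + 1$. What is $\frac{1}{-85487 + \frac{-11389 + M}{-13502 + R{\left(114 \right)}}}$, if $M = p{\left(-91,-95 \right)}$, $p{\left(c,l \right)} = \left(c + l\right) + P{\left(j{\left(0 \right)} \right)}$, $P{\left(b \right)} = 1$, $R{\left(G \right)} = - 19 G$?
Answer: $- \frac{7834}{669699371} \approx -1.1698 \cdot 10^{-5}$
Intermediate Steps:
$j{\left(u \right)} = 1 + u$
$p{\left(c,l \right)} = 1 + c + l$ ($p{\left(c,l \right)} = \left(c + l\right) + 1 = 1 + c + l$)
$M = -185$ ($M = 1 - 91 - 95 = -185$)
$\frac{1}{-85487 + \frac{-11389 + M}{-13502 + R{\left(114 \right)}}} = \frac{1}{-85487 + \frac{-11389 - 185}{-13502 - 2166}} = \frac{1}{-85487 - \frac{11574}{-13502 - 2166}} = \frac{1}{-85487 - \frac{11574}{-15668}} = \frac{1}{-85487 - - \frac{5787}{7834}} = \frac{1}{-85487 + \frac{5787}{7834}} = \frac{1}{- \frac{669699371}{7834}} = - \frac{7834}{669699371}$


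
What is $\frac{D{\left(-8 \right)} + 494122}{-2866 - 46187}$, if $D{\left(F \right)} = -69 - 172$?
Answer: $- \frac{164627}{16351} \approx -10.068$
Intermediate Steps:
$D{\left(F \right)} = -241$ ($D{\left(F \right)} = -69 - 172 = -241$)
$\frac{D{\left(-8 \right)} + 494122}{-2866 - 46187} = \frac{-241 + 494122}{-2866 - 46187} = \frac{493881}{-49053} = 493881 \left(- \frac{1}{49053}\right) = - \frac{164627}{16351}$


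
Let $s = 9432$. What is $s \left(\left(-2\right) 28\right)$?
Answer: $-528192$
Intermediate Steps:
$s \left(\left(-2\right) 28\right) = 9432 \left(\left(-2\right) 28\right) = 9432 \left(-56\right) = -528192$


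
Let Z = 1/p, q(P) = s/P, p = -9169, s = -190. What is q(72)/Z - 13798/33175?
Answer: 28896752897/1194300 ≈ 24196.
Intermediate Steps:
q(P) = -190/P
Z = -1/9169 (Z = 1/(-9169) = -1/9169 ≈ -0.00010906)
q(72)/Z - 13798/33175 = (-190/72)/(-1/9169) - 13798/33175 = -190*1/72*(-9169) - 13798*1/33175 = -95/36*(-9169) - 13798/33175 = 871055/36 - 13798/33175 = 28896752897/1194300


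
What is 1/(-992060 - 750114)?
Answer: -1/1742174 ≈ -5.7400e-7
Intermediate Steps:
1/(-992060 - 750114) = 1/(-1742174) = -1/1742174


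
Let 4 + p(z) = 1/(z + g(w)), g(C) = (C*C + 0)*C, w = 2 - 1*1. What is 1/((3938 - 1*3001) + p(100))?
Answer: 101/94234 ≈ 0.0010718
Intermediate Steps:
w = 1 (w = 2 - 1 = 1)
g(C) = C**3 (g(C) = (C**2 + 0)*C = C**2*C = C**3)
p(z) = -4 + 1/(1 + z) (p(z) = -4 + 1/(z + 1**3) = -4 + 1/(z + 1) = -4 + 1/(1 + z))
1/((3938 - 1*3001) + p(100)) = 1/((3938 - 1*3001) + (-3 - 4*100)/(1 + 100)) = 1/((3938 - 3001) + (-3 - 400)/101) = 1/(937 + (1/101)*(-403)) = 1/(937 - 403/101) = 1/(94234/101) = 101/94234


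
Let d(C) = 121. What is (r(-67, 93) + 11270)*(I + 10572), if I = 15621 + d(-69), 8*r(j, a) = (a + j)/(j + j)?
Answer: 79477581999/268 ≈ 2.9656e+8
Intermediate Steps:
r(j, a) = (a + j)/(16*j) (r(j, a) = ((a + j)/(j + j))/8 = ((a + j)/((2*j)))/8 = ((a + j)*(1/(2*j)))/8 = ((a + j)/(2*j))/8 = (a + j)/(16*j))
I = 15742 (I = 15621 + 121 = 15742)
(r(-67, 93) + 11270)*(I + 10572) = ((1/16)*(93 - 67)/(-67) + 11270)*(15742 + 10572) = ((1/16)*(-1/67)*26 + 11270)*26314 = (-13/536 + 11270)*26314 = (6040707/536)*26314 = 79477581999/268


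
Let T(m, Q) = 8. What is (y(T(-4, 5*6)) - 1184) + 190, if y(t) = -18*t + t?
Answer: -1130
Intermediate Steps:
y(t) = -17*t
(y(T(-4, 5*6)) - 1184) + 190 = (-17*8 - 1184) + 190 = (-136 - 1184) + 190 = -1320 + 190 = -1130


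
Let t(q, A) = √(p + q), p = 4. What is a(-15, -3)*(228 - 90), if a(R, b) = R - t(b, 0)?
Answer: -2208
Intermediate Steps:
t(q, A) = √(4 + q)
a(R, b) = R - √(4 + b)
a(-15, -3)*(228 - 90) = (-15 - √(4 - 3))*(228 - 90) = (-15 - √1)*138 = (-15 - 1*1)*138 = (-15 - 1)*138 = -16*138 = -2208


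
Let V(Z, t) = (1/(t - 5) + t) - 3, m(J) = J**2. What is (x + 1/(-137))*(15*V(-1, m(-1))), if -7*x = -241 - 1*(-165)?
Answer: -1404675/3836 ≈ -366.18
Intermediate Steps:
V(Z, t) = -3 + t + 1/(-5 + t) (V(Z, t) = (1/(-5 + t) + t) - 3 = (t + 1/(-5 + t)) - 3 = -3 + t + 1/(-5 + t))
x = 76/7 (x = -(-241 - 1*(-165))/7 = -(-241 + 165)/7 = -1/7*(-76) = 76/7 ≈ 10.857)
(x + 1/(-137))*(15*V(-1, m(-1))) = (76/7 + 1/(-137))*(15*((16 + ((-1)**2)**2 - 8*(-1)**2)/(-5 + (-1)**2))) = (76/7 - 1/137)*(15*((16 + 1**2 - 8*1)/(-5 + 1))) = 10405*(15*((16 + 1 - 8)/(-4)))/959 = 10405*(15*(-1/4*9))/959 = 10405*(15*(-9/4))/959 = (10405/959)*(-135/4) = -1404675/3836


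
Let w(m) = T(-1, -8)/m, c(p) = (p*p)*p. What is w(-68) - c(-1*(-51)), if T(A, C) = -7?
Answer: -9020261/68 ≈ -1.3265e+5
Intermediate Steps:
c(p) = p³ (c(p) = p²*p = p³)
w(m) = -7/m
w(-68) - c(-1*(-51)) = -7/(-68) - (-1*(-51))³ = -7*(-1/68) - 1*51³ = 7/68 - 1*132651 = 7/68 - 132651 = -9020261/68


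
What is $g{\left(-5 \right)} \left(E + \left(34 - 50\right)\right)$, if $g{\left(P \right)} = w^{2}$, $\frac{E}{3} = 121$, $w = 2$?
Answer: $1388$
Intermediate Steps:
$E = 363$ ($E = 3 \cdot 121 = 363$)
$g{\left(P \right)} = 4$ ($g{\left(P \right)} = 2^{2} = 4$)
$g{\left(-5 \right)} \left(E + \left(34 - 50\right)\right) = 4 \left(363 + \left(34 - 50\right)\right) = 4 \left(363 - 16\right) = 4 \cdot 347 = 1388$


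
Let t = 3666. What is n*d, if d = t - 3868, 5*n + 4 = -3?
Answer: 1414/5 ≈ 282.80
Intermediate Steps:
n = -7/5 (n = -4/5 + (1/5)*(-3) = -4/5 - 3/5 = -7/5 ≈ -1.4000)
d = -202 (d = 3666 - 3868 = -202)
n*d = -7/5*(-202) = 1414/5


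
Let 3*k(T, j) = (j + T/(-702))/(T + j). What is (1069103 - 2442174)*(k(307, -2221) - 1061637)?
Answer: 5875829466422480789/4030884 ≈ 1.4577e+12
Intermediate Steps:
k(T, j) = (j - T/702)/(3*(T + j)) (k(T, j) = ((j + T/(-702))/(T + j))/3 = ((j + T*(-1/702))/(T + j))/3 = ((j - T/702)/(T + j))/3 = (j - T/702)/(3*(T + j)))
(1069103 - 2442174)*(k(307, -2221) - 1061637) = (1069103 - 2442174)*((-1/2106*307 + (1/3)*(-2221))/(307 - 2221) - 1061637) = -1373071*((-307/2106 - 2221/3)/(-1914) - 1061637) = -1373071*(-1/1914*(-1559449/2106) - 1061637) = -1373071*(1559449/4030884 - 1061637) = -1373071*(-4279334037659/4030884) = 5875829466422480789/4030884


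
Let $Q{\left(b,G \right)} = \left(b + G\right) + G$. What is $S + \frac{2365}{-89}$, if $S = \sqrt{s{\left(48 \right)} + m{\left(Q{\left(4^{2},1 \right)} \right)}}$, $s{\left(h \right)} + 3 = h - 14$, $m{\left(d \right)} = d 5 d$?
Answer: $- \frac{2365}{89} + \sqrt{1651} \approx 14.059$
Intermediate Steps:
$Q{\left(b,G \right)} = b + 2 G$ ($Q{\left(b,G \right)} = \left(G + b\right) + G = b + 2 G$)
$m{\left(d \right)} = 5 d^{2}$ ($m{\left(d \right)} = 5 d d = 5 d^{2}$)
$s{\left(h \right)} = -17 + h$ ($s{\left(h \right)} = -3 + \left(h - 14\right) = -3 + \left(-14 + h\right) = -17 + h$)
$S = \sqrt{1651}$ ($S = \sqrt{\left(-17 + 48\right) + 5 \left(4^{2} + 2 \cdot 1\right)^{2}} = \sqrt{31 + 5 \left(16 + 2\right)^{2}} = \sqrt{31 + 5 \cdot 18^{2}} = \sqrt{31 + 5 \cdot 324} = \sqrt{31 + 1620} = \sqrt{1651} \approx 40.633$)
$S + \frac{2365}{-89} = \sqrt{1651} + \frac{2365}{-89} = \sqrt{1651} + 2365 \left(- \frac{1}{89}\right) = \sqrt{1651} - \frac{2365}{89} = - \frac{2365}{89} + \sqrt{1651}$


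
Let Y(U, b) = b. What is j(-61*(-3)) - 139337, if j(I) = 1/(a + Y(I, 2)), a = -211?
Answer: -29121434/209 ≈ -1.3934e+5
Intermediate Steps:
j(I) = -1/209 (j(I) = 1/(-211 + 2) = 1/(-209) = -1/209)
j(-61*(-3)) - 139337 = -1/209 - 139337 = -29121434/209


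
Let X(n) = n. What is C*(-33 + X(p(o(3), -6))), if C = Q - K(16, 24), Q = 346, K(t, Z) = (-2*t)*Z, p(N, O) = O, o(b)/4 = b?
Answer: -43446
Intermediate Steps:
o(b) = 4*b
K(t, Z) = -2*Z*t
C = 1114 (C = 346 - (-2)*24*16 = 346 - 1*(-768) = 346 + 768 = 1114)
C*(-33 + X(p(o(3), -6))) = 1114*(-33 - 6) = 1114*(-39) = -43446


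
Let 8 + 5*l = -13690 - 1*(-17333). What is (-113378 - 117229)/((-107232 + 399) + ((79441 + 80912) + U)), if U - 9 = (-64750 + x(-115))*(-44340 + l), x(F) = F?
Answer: -230607/2829010774 ≈ -8.1515e-5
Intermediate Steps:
l = 727 (l = -8/5 + (-13690 - 1*(-17333))/5 = -8/5 + (-13690 + 17333)/5 = -8/5 + (1/5)*3643 = -8/5 + 3643/5 = 727)
U = 2828957254 (U = 9 + (-64750 - 115)*(-44340 + 727) = 9 - 64865*(-43613) = 9 + 2828957245 = 2828957254)
(-113378 - 117229)/((-107232 + 399) + ((79441 + 80912) + U)) = (-113378 - 117229)/((-107232 + 399) + ((79441 + 80912) + 2828957254)) = -230607/(-106833 + (160353 + 2828957254)) = -230607/(-106833 + 2829117607) = -230607/2829010774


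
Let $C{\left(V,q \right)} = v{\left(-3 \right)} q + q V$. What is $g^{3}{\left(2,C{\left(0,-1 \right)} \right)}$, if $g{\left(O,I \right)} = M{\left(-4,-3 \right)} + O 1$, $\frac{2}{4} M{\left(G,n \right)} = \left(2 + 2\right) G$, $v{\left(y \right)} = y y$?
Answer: $-27000$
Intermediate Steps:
$v{\left(y \right)} = y^{2}$
$M{\left(G,n \right)} = 8 G$ ($M{\left(G,n \right)} = 2 \left(2 + 2\right) G = 2 \cdot 4 G = 8 G$)
$C{\left(V,q \right)} = 9 q + V q$ ($C{\left(V,q \right)} = \left(-3\right)^{2} q + q V = 9 q + V q$)
$g{\left(O,I \right)} = -32 + O$ ($g{\left(O,I \right)} = 8 \left(-4\right) + O 1 = -32 + O$)
$g^{3}{\left(2,C{\left(0,-1 \right)} \right)} = \left(-32 + 2\right)^{3} = \left(-30\right)^{3} = -27000$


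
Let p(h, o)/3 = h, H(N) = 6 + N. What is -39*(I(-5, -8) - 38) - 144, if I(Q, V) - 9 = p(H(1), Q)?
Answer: 168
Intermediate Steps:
p(h, o) = 3*h
I(Q, V) = 30 (I(Q, V) = 9 + 3*(6 + 1) = 9 + 3*7 = 9 + 21 = 30)
-39*(I(-5, -8) - 38) - 144 = -39*(30 - 38) - 144 = -39*(-8) - 144 = 312 - 144 = 168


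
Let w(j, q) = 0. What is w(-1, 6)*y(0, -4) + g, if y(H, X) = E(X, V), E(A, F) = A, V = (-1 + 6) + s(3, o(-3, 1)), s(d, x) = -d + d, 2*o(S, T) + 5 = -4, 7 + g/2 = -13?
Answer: -40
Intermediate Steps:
g = -40 (g = -14 + 2*(-13) = -14 - 26 = -40)
o(S, T) = -9/2 (o(S, T) = -5/2 + (1/2)*(-4) = -5/2 - 2 = -9/2)
s(d, x) = 0
V = 5 (V = (-1 + 6) + 0 = 5 + 0 = 5)
y(H, X) = X
w(-1, 6)*y(0, -4) + g = 0*(-4) - 40 = 0 - 40 = -40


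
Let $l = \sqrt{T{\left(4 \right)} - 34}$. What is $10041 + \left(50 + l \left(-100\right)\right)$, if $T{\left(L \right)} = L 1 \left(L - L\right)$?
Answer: $10091 - 100 i \sqrt{34} \approx 10091.0 - 583.09 i$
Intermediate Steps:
$T{\left(L \right)} = 0$ ($T{\left(L \right)} = L 1 \cdot 0 = L 0 = 0$)
$l = i \sqrt{34}$ ($l = \sqrt{0 - 34} = \sqrt{-34} = i \sqrt{34} \approx 5.8309 i$)
$10041 + \left(50 + l \left(-100\right)\right) = 10041 + \left(50 + i \sqrt{34} \left(-100\right)\right) = 10041 + \left(50 - 100 i \sqrt{34}\right) = 10091 - 100 i \sqrt{34}$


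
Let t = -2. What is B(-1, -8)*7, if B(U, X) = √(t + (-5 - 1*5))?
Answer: 14*I*√3 ≈ 24.249*I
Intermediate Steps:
B(U, X) = 2*I*√3 (B(U, X) = √(-2 + (-5 - 1*5)) = √(-2 + (-5 - 5)) = √(-2 - 10) = √(-12) = 2*I*√3)
B(-1, -8)*7 = (2*I*√3)*7 = 14*I*√3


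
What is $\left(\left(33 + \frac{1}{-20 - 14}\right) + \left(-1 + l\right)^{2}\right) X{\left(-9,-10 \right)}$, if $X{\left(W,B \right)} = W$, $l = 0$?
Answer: $- \frac{10395}{34} \approx -305.74$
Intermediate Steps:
$\left(\left(33 + \frac{1}{-20 - 14}\right) + \left(-1 + l\right)^{2}\right) X{\left(-9,-10 \right)} = \left(\left(33 + \frac{1}{-20 - 14}\right) + \left(-1 + 0\right)^{2}\right) \left(-9\right) = \left(\left(33 + \frac{1}{-34}\right) + \left(-1\right)^{2}\right) \left(-9\right) = \left(\left(33 - \frac{1}{34}\right) + 1\right) \left(-9\right) = \left(\frac{1121}{34} + 1\right) \left(-9\right) = \frac{1155}{34} \left(-9\right) = - \frac{10395}{34}$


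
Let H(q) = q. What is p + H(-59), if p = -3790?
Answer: -3849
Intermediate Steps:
p + H(-59) = -3790 - 59 = -3849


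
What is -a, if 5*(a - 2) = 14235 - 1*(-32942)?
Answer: -47187/5 ≈ -9437.4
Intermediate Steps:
a = 47187/5 (a = 2 + (14235 - 1*(-32942))/5 = 2 + (14235 + 32942)/5 = 2 + (⅕)*47177 = 2 + 47177/5 = 47187/5 ≈ 9437.4)
-a = -1*47187/5 = -47187/5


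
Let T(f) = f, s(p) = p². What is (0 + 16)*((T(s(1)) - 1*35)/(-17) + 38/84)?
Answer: 824/21 ≈ 39.238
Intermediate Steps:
(0 + 16)*((T(s(1)) - 1*35)/(-17) + 38/84) = (0 + 16)*((1² - 1*35)/(-17) + 38/84) = 16*((1 - 35)*(-1/17) + 38*(1/84)) = 16*(-34*(-1/17) + 19/42) = 16*(2 + 19/42) = 16*(103/42) = 824/21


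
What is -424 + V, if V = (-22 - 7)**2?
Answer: 417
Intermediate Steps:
V = 841 (V = (-29)**2 = 841)
-424 + V = -424 + 841 = 417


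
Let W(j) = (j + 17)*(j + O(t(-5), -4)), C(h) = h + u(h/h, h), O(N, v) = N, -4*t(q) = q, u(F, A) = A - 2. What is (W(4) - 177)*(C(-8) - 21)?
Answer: 10413/4 ≈ 2603.3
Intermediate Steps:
u(F, A) = -2 + A
t(q) = -q/4
C(h) = -2 + 2*h (C(h) = h + (-2 + h) = -2 + 2*h)
W(j) = (17 + j)*(5/4 + j) (W(j) = (j + 17)*(j - 1/4*(-5)) = (17 + j)*(j + 5/4) = (17 + j)*(5/4 + j))
(W(4) - 177)*(C(-8) - 21) = ((85/4 + 4**2 + (73/4)*4) - 177)*((-2 + 2*(-8)) - 21) = ((85/4 + 16 + 73) - 177)*((-2 - 16) - 21) = (441/4 - 177)*(-18 - 21) = -267/4*(-39) = 10413/4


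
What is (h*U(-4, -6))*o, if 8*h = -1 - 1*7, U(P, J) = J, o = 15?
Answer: 90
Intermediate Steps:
h = -1 (h = (-1 - 1*7)/8 = (-1 - 7)/8 = (⅛)*(-8) = -1)
(h*U(-4, -6))*o = -1*(-6)*15 = 6*15 = 90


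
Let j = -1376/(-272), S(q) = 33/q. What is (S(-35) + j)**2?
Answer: 5997601/354025 ≈ 16.941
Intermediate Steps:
j = 86/17 (j = -1376*(-1/272) = 86/17 ≈ 5.0588)
(S(-35) + j)**2 = (33/(-35) + 86/17)**2 = (33*(-1/35) + 86/17)**2 = (-33/35 + 86/17)**2 = (2449/595)**2 = 5997601/354025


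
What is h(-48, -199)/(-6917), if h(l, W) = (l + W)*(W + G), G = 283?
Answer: 20748/6917 ≈ 2.9996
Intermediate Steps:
h(l, W) = (283 + W)*(W + l) (h(l, W) = (l + W)*(W + 283) = (W + l)*(283 + W) = (283 + W)*(W + l))
h(-48, -199)/(-6917) = ((-199)² + 283*(-199) + 283*(-48) - 199*(-48))/(-6917) = (39601 - 56317 - 13584 + 9552)*(-1/6917) = -20748*(-1/6917) = 20748/6917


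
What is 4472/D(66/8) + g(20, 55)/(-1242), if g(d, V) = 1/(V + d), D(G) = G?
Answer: 555422389/1024650 ≈ 542.06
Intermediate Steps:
4472/D(66/8) + g(20, 55)/(-1242) = 4472/((66/8)) + 1/((55 + 20)*(-1242)) = 4472/((66*(1/8))) - 1/1242/75 = 4472/(33/4) + (1/75)*(-1/1242) = 4472*(4/33) - 1/93150 = 17888/33 - 1/93150 = 555422389/1024650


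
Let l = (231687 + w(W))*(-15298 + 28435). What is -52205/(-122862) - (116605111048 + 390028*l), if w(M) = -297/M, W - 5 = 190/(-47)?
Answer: -728353304893712570543/614310 ≈ -1.1856e+15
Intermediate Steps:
W = 45/47 (W = 5 + 190/(-47) = 5 + 190*(-1/47) = 5 - 190/47 = 45/47 ≈ 0.95745)
l = 15197985108/5 (l = (231687 - 297/45/47)*(-15298 + 28435) = (231687 - 297*47/45)*13137 = (231687 - 1551/5)*13137 = (1156884/5)*13137 = 15197985108/5 ≈ 3.0396e+9)
-52205/(-122862) - (116605111048 + 390028*l) = -52205/(-122862) - 390028/(1/(298966 + 15197985108/5)) = -52205*(-1/122862) - 390028/(1/(15199479938/5)) = 52205/122862 - 390028/5/15199479938 = 52205/122862 - 390028*15199479938/5 = 52205/122862 - 5928222761258264/5 = -728353304893712570543/614310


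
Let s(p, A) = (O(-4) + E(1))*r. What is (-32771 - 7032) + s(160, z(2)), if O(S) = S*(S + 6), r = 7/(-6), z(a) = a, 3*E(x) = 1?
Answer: -716293/18 ≈ -39794.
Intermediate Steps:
E(x) = 1/3 (E(x) = (1/3)*1 = 1/3)
r = -7/6 (r = 7*(-1/6) = -7/6 ≈ -1.1667)
O(S) = S*(6 + S)
s(p, A) = 161/18 (s(p, A) = (-4*(6 - 4) + 1/3)*(-7/6) = (-4*2 + 1/3)*(-7/6) = (-8 + 1/3)*(-7/6) = -23/3*(-7/6) = 161/18)
(-32771 - 7032) + s(160, z(2)) = (-32771 - 7032) + 161/18 = -39803 + 161/18 = -716293/18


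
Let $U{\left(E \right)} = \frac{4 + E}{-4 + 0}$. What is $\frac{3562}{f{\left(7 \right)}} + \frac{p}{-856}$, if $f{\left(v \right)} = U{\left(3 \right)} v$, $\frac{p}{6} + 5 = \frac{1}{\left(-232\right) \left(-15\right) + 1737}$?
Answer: $- \frac{2650848575}{9117577} \approx -290.74$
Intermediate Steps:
$U{\left(E \right)} = -1 - \frac{E}{4}$ ($U{\left(E \right)} = \frac{4 + E}{-4} = \left(4 + E\right) \left(- \frac{1}{4}\right) = -1 - \frac{E}{4}$)
$p = - \frac{52168}{1739}$ ($p = -30 + \frac{6}{\left(-232\right) \left(-15\right) + 1737} = -30 + \frac{6}{3480 + 1737} = -30 + \frac{6}{5217} = -30 + 6 \cdot \frac{1}{5217} = -30 + \frac{2}{1739} = - \frac{52168}{1739} \approx -29.999$)
$f{\left(v \right)} = - \frac{7 v}{4}$ ($f{\left(v \right)} = \left(-1 - \frac{3}{4}\right) v = - \frac{7 v}{4}$)
$\frac{3562}{f{\left(7 \right)}} + \frac{p}{-856} = \frac{3562}{\left(- \frac{7}{4}\right) 7} - \frac{52168}{1739 \left(-856\right)} = \frac{3562}{- \frac{49}{4}} - - \frac{6521}{186073} = 3562 \left(- \frac{4}{49}\right) + \frac{6521}{186073} = - \frac{14248}{49} + \frac{6521}{186073} = - \frac{2650848575}{9117577}$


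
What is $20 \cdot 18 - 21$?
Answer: $339$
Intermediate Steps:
$20 \cdot 18 - 21 = 360 - 21 = 339$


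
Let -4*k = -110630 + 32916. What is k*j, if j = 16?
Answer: 310856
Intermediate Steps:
k = 38857/2 (k = -(-110630 + 32916)/4 = -¼*(-77714) = 38857/2 ≈ 19429.)
k*j = (38857/2)*16 = 310856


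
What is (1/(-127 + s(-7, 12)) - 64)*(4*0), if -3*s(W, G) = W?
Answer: 0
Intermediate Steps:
s(W, G) = -W/3
(1/(-127 + s(-7, 12)) - 64)*(4*0) = (1/(-127 - ⅓*(-7)) - 64)*(4*0) = (1/(-127 + 7/3) - 64)*0 = (1/(-374/3) - 64)*0 = (-3/374 - 64)*0 = -23939/374*0 = 0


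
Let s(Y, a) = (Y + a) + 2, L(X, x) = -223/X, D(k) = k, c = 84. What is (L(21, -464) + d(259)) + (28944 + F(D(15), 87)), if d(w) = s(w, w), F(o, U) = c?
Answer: 620285/21 ≈ 29537.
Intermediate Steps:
F(o, U) = 84
s(Y, a) = 2 + Y + a
d(w) = 2 + 2*w (d(w) = 2 + w + w = 2 + 2*w)
(L(21, -464) + d(259)) + (28944 + F(D(15), 87)) = (-223/21 + (2 + 2*259)) + (28944 + 84) = (-223*1/21 + (2 + 518)) + 29028 = (-223/21 + 520) + 29028 = 10697/21 + 29028 = 620285/21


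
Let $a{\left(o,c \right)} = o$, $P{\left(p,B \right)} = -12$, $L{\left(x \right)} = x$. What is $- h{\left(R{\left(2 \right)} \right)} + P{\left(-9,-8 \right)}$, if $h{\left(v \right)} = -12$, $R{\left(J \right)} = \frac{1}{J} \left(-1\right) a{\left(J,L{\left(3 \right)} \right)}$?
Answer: $0$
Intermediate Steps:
$R{\left(J \right)} = -1$ ($R{\left(J \right)} = \frac{1}{J} \left(-1\right) J = - \frac{1}{J} J = -1$)
$- h{\left(R{\left(2 \right)} \right)} + P{\left(-9,-8 \right)} = \left(-1\right) \left(-12\right) - 12 = 12 - 12 = 0$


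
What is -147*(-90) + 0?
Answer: 13230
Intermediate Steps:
-147*(-90) + 0 = 13230 + 0 = 13230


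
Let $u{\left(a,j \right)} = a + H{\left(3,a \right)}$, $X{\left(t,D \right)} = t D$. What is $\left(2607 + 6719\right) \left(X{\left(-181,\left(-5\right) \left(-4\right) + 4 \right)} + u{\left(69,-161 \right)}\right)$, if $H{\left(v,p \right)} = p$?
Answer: $-39225156$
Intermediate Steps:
$X{\left(t,D \right)} = D t$
$u{\left(a,j \right)} = 2 a$ ($u{\left(a,j \right)} = a + a = 2 a$)
$\left(2607 + 6719\right) \left(X{\left(-181,\left(-5\right) \left(-4\right) + 4 \right)} + u{\left(69,-161 \right)}\right) = \left(2607 + 6719\right) \left(\left(\left(-5\right) \left(-4\right) + 4\right) \left(-181\right) + 2 \cdot 69\right) = 9326 \left(\left(20 + 4\right) \left(-181\right) + 138\right) = 9326 \left(24 \left(-181\right) + 138\right) = 9326 \left(-4344 + 138\right) = 9326 \left(-4206\right) = -39225156$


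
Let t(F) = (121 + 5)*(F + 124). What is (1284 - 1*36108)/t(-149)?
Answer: 5804/525 ≈ 11.055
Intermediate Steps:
t(F) = 15624 + 126*F (t(F) = 126*(124 + F) = 15624 + 126*F)
(1284 - 1*36108)/t(-149) = (1284 - 1*36108)/(15624 + 126*(-149)) = (1284 - 36108)/(15624 - 18774) = -34824/(-3150) = -34824*(-1/3150) = 5804/525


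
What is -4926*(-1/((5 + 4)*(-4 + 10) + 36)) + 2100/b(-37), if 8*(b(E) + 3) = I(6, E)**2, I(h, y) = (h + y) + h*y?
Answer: 10556737/191955 ≈ 54.996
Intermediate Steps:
I(h, y) = h + y + h*y
b(E) = -3 + (6 + 7*E)**2/8 (b(E) = -3 + (6 + E + 6*E)**2/8 = -3 + (6 + 7*E)**2/8)
-4926*(-1/((5 + 4)*(-4 + 10) + 36)) + 2100/b(-37) = -4926*(-1/((5 + 4)*(-4 + 10) + 36)) + 2100/(-3 + (6 + 7*(-37))**2/8) = -4926*(-1/(9*6 + 36)) + 2100/(-3 + (6 - 259)**2/8) = -4926*(-1/(54 + 36)) + 2100/(-3 + (1/8)*(-253)**2) = -4926/((-1*90)) + 2100/(-3 + (1/8)*64009) = -4926/(-90) + 2100/(-3 + 64009/8) = -4926*(-1/90) + 2100/(63985/8) = 821/15 + 2100*(8/63985) = 821/15 + 3360/12797 = 10556737/191955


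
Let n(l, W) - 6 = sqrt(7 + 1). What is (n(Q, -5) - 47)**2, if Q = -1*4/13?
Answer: 1689 - 164*sqrt(2) ≈ 1457.1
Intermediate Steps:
Q = -4/13 (Q = -4*1/13 = -4/13 ≈ -0.30769)
n(l, W) = 6 + 2*sqrt(2) (n(l, W) = 6 + sqrt(7 + 1) = 6 + sqrt(8) = 6 + 2*sqrt(2))
(n(Q, -5) - 47)**2 = ((6 + 2*sqrt(2)) - 47)**2 = (-41 + 2*sqrt(2))**2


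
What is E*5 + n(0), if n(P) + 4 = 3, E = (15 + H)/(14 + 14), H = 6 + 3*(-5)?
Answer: 1/14 ≈ 0.071429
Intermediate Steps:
H = -9 (H = 6 - 15 = -9)
E = 3/14 (E = (15 - 9)/(14 + 14) = 6/28 = 6*(1/28) = 3/14 ≈ 0.21429)
n(P) = -1 (n(P) = -4 + 3 = -1)
E*5 + n(0) = (3/14)*5 - 1 = 15/14 - 1 = 1/14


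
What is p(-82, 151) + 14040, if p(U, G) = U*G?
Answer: 1658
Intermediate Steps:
p(U, G) = G*U
p(-82, 151) + 14040 = 151*(-82) + 14040 = -12382 + 14040 = 1658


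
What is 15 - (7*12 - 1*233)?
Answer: 164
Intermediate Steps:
15 - (7*12 - 1*233) = 15 - (84 - 233) = 15 - 1*(-149) = 15 + 149 = 164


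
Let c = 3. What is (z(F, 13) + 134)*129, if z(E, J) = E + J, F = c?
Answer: 19350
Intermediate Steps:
F = 3
(z(F, 13) + 134)*129 = ((3 + 13) + 134)*129 = (16 + 134)*129 = 150*129 = 19350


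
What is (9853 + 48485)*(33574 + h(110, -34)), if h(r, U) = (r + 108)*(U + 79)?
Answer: 2530935792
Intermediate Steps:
h(r, U) = (79 + U)*(108 + r) (h(r, U) = (108 + r)*(79 + U) = (79 + U)*(108 + r))
(9853 + 48485)*(33574 + h(110, -34)) = (9853 + 48485)*(33574 + (8532 + 79*110 + 108*(-34) - 34*110)) = 58338*(33574 + (8532 + 8690 - 3672 - 3740)) = 58338*(33574 + 9810) = 58338*43384 = 2530935792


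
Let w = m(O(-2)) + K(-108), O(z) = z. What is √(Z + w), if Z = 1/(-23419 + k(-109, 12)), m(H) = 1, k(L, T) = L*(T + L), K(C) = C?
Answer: I*√17657122458/12846 ≈ 10.344*I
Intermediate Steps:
k(L, T) = L*(L + T)
w = -107 (w = 1 - 108 = -107)
Z = -1/12846 (Z = 1/(-23419 - 109*(-109 + 12)) = 1/(-23419 - 109*(-97)) = 1/(-23419 + 10573) = 1/(-12846) = -1/12846 ≈ -7.7845e-5)
√(Z + w) = √(-1/12846 - 107) = √(-1374523/12846) = I*√17657122458/12846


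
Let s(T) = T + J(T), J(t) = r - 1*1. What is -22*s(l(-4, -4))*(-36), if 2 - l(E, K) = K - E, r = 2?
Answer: 2376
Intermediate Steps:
l(E, K) = 2 + E - K (l(E, K) = 2 - (K - E) = 2 + (E - K) = 2 + E - K)
J(t) = 1 (J(t) = 2 - 1*1 = 2 - 1 = 1)
s(T) = 1 + T (s(T) = T + 1 = 1 + T)
-22*s(l(-4, -4))*(-36) = -22*(1 + (2 - 4 - 1*(-4)))*(-36) = -22*(1 + (2 - 4 + 4))*(-36) = -22*(1 + 2)*(-36) = -22*3*(-36) = -66*(-36) = 2376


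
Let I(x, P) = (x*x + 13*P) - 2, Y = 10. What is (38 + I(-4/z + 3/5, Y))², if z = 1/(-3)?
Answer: 65918161/625 ≈ 1.0547e+5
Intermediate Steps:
z = -⅓ ≈ -0.33333
I(x, P) = -2 + x² + 13*P (I(x, P) = (x² + 13*P) - 2 = -2 + x² + 13*P)
(38 + I(-4/z + 3/5, Y))² = (38 + (-2 + (-4/(-⅓) + 3/5)² + 13*10))² = (38 + (-2 + (-4*(-3) + 3*(⅕))² + 130))² = (38 + (-2 + (12 + ⅗)² + 130))² = (38 + (-2 + (63/5)² + 130))² = (38 + (-2 + 3969/25 + 130))² = (38 + 7169/25)² = (8119/25)² = 65918161/625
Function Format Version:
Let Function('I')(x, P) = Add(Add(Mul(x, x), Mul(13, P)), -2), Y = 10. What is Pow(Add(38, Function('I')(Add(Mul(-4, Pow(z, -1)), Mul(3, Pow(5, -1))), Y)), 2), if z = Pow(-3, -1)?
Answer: Rational(65918161, 625) ≈ 1.0547e+5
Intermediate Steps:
z = Rational(-1, 3) ≈ -0.33333
Function('I')(x, P) = Add(-2, Pow(x, 2), Mul(13, P)) (Function('I')(x, P) = Add(Add(Pow(x, 2), Mul(13, P)), -2) = Add(-2, Pow(x, 2), Mul(13, P)))
Pow(Add(38, Function('I')(Add(Mul(-4, Pow(z, -1)), Mul(3, Pow(5, -1))), Y)), 2) = Pow(Add(38, Add(-2, Pow(Add(Mul(-4, Pow(Rational(-1, 3), -1)), Mul(3, Pow(5, -1))), 2), Mul(13, 10))), 2) = Pow(Add(38, Add(-2, Pow(Add(Mul(-4, -3), Mul(3, Rational(1, 5))), 2), 130)), 2) = Pow(Add(38, Add(-2, Pow(Add(12, Rational(3, 5)), 2), 130)), 2) = Pow(Add(38, Add(-2, Pow(Rational(63, 5), 2), 130)), 2) = Pow(Add(38, Add(-2, Rational(3969, 25), 130)), 2) = Pow(Add(38, Rational(7169, 25)), 2) = Pow(Rational(8119, 25), 2) = Rational(65918161, 625)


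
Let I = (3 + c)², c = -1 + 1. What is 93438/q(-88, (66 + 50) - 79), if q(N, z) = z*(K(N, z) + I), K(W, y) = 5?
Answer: 46719/259 ≈ 180.38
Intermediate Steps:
c = 0
I = 9 (I = (3 + 0)² = 3² = 9)
q(N, z) = 14*z (q(N, z) = z*(5 + 9) = z*14 = 14*z)
93438/q(-88, (66 + 50) - 79) = 93438/((14*((66 + 50) - 79))) = 93438/((14*(116 - 79))) = 93438/((14*37)) = 93438/518 = 93438*(1/518) = 46719/259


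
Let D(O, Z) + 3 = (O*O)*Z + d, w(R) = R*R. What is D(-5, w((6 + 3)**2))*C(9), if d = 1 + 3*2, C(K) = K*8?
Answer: 11810088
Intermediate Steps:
w(R) = R**2
C(K) = 8*K
d = 7 (d = 1 + 6 = 7)
D(O, Z) = 4 + Z*O**2 (D(O, Z) = -3 + ((O*O)*Z + 7) = -3 + (O**2*Z + 7) = -3 + (Z*O**2 + 7) = -3 + (7 + Z*O**2) = 4 + Z*O**2)
D(-5, w((6 + 3)**2))*C(9) = (4 + ((6 + 3)**2)**2*(-5)**2)*(8*9) = (4 + (9**2)**2*25)*72 = (4 + 81**2*25)*72 = (4 + 6561*25)*72 = (4 + 164025)*72 = 164029*72 = 11810088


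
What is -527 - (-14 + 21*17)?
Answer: -870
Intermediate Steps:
-527 - (-14 + 21*17) = -527 - (-14 + 357) = -527 - 1*343 = -527 - 343 = -870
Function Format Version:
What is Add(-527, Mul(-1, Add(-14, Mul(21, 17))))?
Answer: -870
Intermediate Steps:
Add(-527, Mul(-1, Add(-14, Mul(21, 17)))) = Add(-527, Mul(-1, Add(-14, 357))) = Add(-527, Mul(-1, 343)) = Add(-527, -343) = -870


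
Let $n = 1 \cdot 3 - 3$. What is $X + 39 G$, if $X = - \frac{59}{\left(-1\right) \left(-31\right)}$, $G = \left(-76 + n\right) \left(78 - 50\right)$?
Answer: $- \frac{2572811}{31} \approx -82994.0$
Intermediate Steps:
$n = 0$ ($n = 3 - 3 = 0$)
$G = -2128$ ($G = \left(-76 + 0\right) \left(78 - 50\right) = \left(-76\right) 28 = -2128$)
$X = - \frac{59}{31} \approx -1.9032$
$X + 39 G = - \frac{59}{31} + 39 \left(-2128\right) = - \frac{59}{31} - 82992 = - \frac{2572811}{31}$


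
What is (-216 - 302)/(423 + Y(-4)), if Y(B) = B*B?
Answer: -518/439 ≈ -1.1800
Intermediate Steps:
Y(B) = B²
(-216 - 302)/(423 + Y(-4)) = (-216 - 302)/(423 + (-4)²) = -518/(423 + 16) = -518/439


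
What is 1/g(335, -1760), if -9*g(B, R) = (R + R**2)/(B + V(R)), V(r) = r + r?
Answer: 5733/619168 ≈ 0.0092592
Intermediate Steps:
V(r) = 2*r
g(B, R) = -(R + R**2)/(9*(B + 2*R))
1/g(335, -1760) = 1/(-1*(-1760)*(1 - 1760)/(9*335 + 18*(-1760))) = 1/(-1*(-1760)*(-1759)/(3015 - 31680)) = 1/(-1*(-1760)*(-1759)/(-28665)) = 1/(-1*(-1760)*(-1/28665)*(-1759)) = 1/(619168/5733) = 5733/619168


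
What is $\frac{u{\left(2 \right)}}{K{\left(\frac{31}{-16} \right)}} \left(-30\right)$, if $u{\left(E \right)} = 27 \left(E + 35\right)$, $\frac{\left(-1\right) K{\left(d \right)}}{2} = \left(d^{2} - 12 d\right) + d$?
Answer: $\frac{426240}{713} \approx 597.81$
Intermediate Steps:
$K{\left(d \right)} = - 2 d^{2} + 22 d$ ($K{\left(d \right)} = - 2 \left(\left(d^{2} - 12 d\right) + d\right) = - 2 \left(d^{2} - 11 d\right) = - 2 d^{2} + 22 d$)
$u{\left(E \right)} = 945 + 27 E$ ($u{\left(E \right)} = 27 \left(35 + E\right) = 945 + 27 E$)
$\frac{u{\left(2 \right)}}{K{\left(\frac{31}{-16} \right)}} \left(-30\right) = \frac{945 + 27 \cdot 2}{2 \frac{31}{-16} \left(11 - \frac{31}{-16}\right)} \left(-30\right) = \frac{945 + 54}{2 \cdot 31 \left(- \frac{1}{16}\right) \left(11 - 31 \left(- \frac{1}{16}\right)\right)} \left(-30\right) = \frac{999}{2 \left(- \frac{31}{16}\right) \left(11 - - \frac{31}{16}\right)} \left(-30\right) = \frac{999}{2 \left(- \frac{31}{16}\right) \left(11 + \frac{31}{16}\right)} \left(-30\right) = \frac{999}{2 \left(- \frac{31}{16}\right) \frac{207}{16}} \left(-30\right) = \frac{999}{- \frac{6417}{128}} \left(-30\right) = 999 \left(- \frac{128}{6417}\right) \left(-30\right) = \left(- \frac{14208}{713}\right) \left(-30\right) = \frac{426240}{713}$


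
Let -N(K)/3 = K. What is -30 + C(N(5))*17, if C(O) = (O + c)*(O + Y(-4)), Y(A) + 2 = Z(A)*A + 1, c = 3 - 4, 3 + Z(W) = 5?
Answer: 6498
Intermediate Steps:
Z(W) = 2 (Z(W) = -3 + 5 = 2)
N(K) = -3*K
c = -1
Y(A) = -1 + 2*A (Y(A) = -2 + (2*A + 1) = -2 + (1 + 2*A) = -1 + 2*A)
C(O) = (-1 + O)*(-9 + O) (C(O) = (O - 1)*(O + (-1 + 2*(-4))) = (-1 + O)*(O + (-1 - 8)) = (-1 + O)*(O - 9) = (-1 + O)*(-9 + O))
-30 + C(N(5))*17 = -30 + (9 + (-3*5)² - (-30)*5)*17 = -30 + (9 + (-15)² - 10*(-15))*17 = -30 + (9 + 225 + 150)*17 = -30 + 384*17 = -30 + 6528 = 6498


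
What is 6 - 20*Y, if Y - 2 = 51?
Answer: -1054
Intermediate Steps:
Y = 53 (Y = 2 + 51 = 53)
6 - 20*Y = 6 - 20*53 = 6 - 1060 = -1054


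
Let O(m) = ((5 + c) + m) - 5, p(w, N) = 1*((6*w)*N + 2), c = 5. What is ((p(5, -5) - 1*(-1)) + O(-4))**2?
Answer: 21316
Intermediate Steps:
p(w, N) = 2 + 6*N*w (p(w, N) = 1*(6*N*w + 2) = 1*(2 + 6*N*w) = 2 + 6*N*w)
O(m) = 5 + m (O(m) = ((5 + 5) + m) - 5 = (10 + m) - 5 = 5 + m)
((p(5, -5) - 1*(-1)) + O(-4))**2 = (((2 + 6*(-5)*5) - 1*(-1)) + (5 - 4))**2 = (((2 - 150) + 1) + 1)**2 = ((-148 + 1) + 1)**2 = (-147 + 1)**2 = (-146)**2 = 21316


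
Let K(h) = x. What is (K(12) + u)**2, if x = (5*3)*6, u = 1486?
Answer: 2483776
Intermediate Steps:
x = 90 (x = 15*6 = 90)
K(h) = 90
(K(12) + u)**2 = (90 + 1486)**2 = 1576**2 = 2483776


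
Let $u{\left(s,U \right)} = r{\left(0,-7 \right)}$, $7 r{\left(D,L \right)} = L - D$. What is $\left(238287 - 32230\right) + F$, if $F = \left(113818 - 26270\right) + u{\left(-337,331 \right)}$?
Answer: $293604$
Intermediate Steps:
$r{\left(D,L \right)} = - \frac{D}{7} + \frac{L}{7}$ ($r{\left(D,L \right)} = \frac{L - D}{7} = - \frac{D}{7} + \frac{L}{7}$)
$u{\left(s,U \right)} = -1$ ($u{\left(s,U \right)} = \left(- \frac{1}{7}\right) 0 + \frac{1}{7} \left(-7\right) = 0 - 1 = -1$)
$F = 87547$ ($F = \left(113818 - 26270\right) - 1 = 87548 - 1 = 87547$)
$\left(238287 - 32230\right) + F = \left(238287 - 32230\right) + 87547 = 206057 + 87547 = 293604$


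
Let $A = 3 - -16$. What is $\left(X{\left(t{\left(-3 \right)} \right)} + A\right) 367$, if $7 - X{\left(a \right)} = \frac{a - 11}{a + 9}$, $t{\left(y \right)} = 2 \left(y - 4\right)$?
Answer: $7707$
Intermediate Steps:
$t{\left(y \right)} = -8 + 2 y$ ($t{\left(y \right)} = 2 \left(-4 + y\right) = -8 + 2 y$)
$A = 19$ ($A = 3 + 16 = 19$)
$X{\left(a \right)} = 7 - \frac{-11 + a}{9 + a}$ ($X{\left(a \right)} = 7 - \frac{a - 11}{a + 9} = 7 - \frac{-11 + a}{9 + a}$)
$\left(X{\left(t{\left(-3 \right)} \right)} + A\right) 367 = \left(\frac{2 \left(37 + 3 \left(-8 + 2 \left(-3\right)\right)\right)}{9 + \left(-8 + 2 \left(-3\right)\right)} + 19\right) 367 = \left(\frac{2 \left(37 + 3 \left(-8 - 6\right)\right)}{9 - 14} + 19\right) 367 = \left(\frac{2 \left(37 + 3 \left(-14\right)\right)}{9 - 14} + 19\right) 367 = \left(\frac{2 \left(37 - 42\right)}{-5} + 19\right) 367 = \left(2 \left(- \frac{1}{5}\right) \left(-5\right) + 19\right) 367 = \left(2 + 19\right) 367 = 21 \cdot 367 = 7707$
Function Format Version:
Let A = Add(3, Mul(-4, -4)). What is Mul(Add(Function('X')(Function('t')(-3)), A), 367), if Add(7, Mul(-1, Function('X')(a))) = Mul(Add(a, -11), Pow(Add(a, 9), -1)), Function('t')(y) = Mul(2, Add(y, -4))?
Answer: 7707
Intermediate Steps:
Function('t')(y) = Add(-8, Mul(2, y)) (Function('t')(y) = Mul(2, Add(-4, y)) = Add(-8, Mul(2, y)))
A = 19 (A = Add(3, 16) = 19)
Function('X')(a) = Add(7, Mul(-1, Pow(Add(9, a), -1), Add(-11, a))) (Function('X')(a) = Add(7, Mul(-1, Mul(Add(a, -11), Pow(Add(a, 9), -1)))) = Add(7, Mul(-1, Mul(Add(-11, a), Pow(Add(9, a), -1)))) = Add(7, Mul(-1, Mul(Pow(Add(9, a), -1), Add(-11, a)))) = Add(7, Mul(-1, Pow(Add(9, a), -1), Add(-11, a))))
Mul(Add(Function('X')(Function('t')(-3)), A), 367) = Mul(Add(Mul(2, Pow(Add(9, Add(-8, Mul(2, -3))), -1), Add(37, Mul(3, Add(-8, Mul(2, -3))))), 19), 367) = Mul(Add(Mul(2, Pow(Add(9, Add(-8, -6)), -1), Add(37, Mul(3, Add(-8, -6)))), 19), 367) = Mul(Add(Mul(2, Pow(Add(9, -14), -1), Add(37, Mul(3, -14))), 19), 367) = Mul(Add(Mul(2, Pow(-5, -1), Add(37, -42)), 19), 367) = Mul(Add(Mul(2, Rational(-1, 5), -5), 19), 367) = Mul(Add(2, 19), 367) = Mul(21, 367) = 7707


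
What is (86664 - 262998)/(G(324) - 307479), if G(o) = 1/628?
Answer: 110737752/193096811 ≈ 0.57348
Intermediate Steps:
G(o) = 1/628
(86664 - 262998)/(G(324) - 307479) = (86664 - 262998)/(1/628 - 307479) = -176334/(-193096811/628) = -176334*(-628/193096811) = 110737752/193096811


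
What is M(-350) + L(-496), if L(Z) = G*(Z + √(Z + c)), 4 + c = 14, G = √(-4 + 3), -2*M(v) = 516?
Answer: -258 - I*(496 - 9*I*√6) ≈ -280.05 - 496.0*I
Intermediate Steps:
M(v) = -258 (M(v) = -½*516 = -258)
G = I (G = √(-1) = I ≈ 1.0*I)
c = 10 (c = -4 + 14 = 10)
L(Z) = I*(Z + √(10 + Z)) (L(Z) = I*(Z + √(Z + 10)) = I*(Z + √(10 + Z)))
M(-350) + L(-496) = -258 + I*(-496 + √(10 - 496)) = -258 + I*(-496 + √(-486)) = -258 + I*(-496 + 9*I*√6)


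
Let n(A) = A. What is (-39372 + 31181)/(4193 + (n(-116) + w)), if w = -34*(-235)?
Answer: -8191/12067 ≈ -0.67879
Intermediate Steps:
w = 7990
(-39372 + 31181)/(4193 + (n(-116) + w)) = (-39372 + 31181)/(4193 + (-116 + 7990)) = -8191/(4193 + 7874) = -8191/12067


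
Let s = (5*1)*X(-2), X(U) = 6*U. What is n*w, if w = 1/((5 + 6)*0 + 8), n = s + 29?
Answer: -31/8 ≈ -3.8750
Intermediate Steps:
s = -60 (s = (5*1)*(6*(-2)) = 5*(-12) = -60)
n = -31 (n = -60 + 29 = -31)
w = ⅛ (w = 1/(11*0 + 8) = 1/(0 + 8) = 1/8 = ⅛ ≈ 0.12500)
n*w = -31*⅛ = -31/8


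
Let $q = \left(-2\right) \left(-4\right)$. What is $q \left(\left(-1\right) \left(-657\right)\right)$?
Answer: $5256$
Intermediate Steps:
$q = 8$
$q \left(\left(-1\right) \left(-657\right)\right) = 8 \left(\left(-1\right) \left(-657\right)\right) = 8 \cdot 657 = 5256$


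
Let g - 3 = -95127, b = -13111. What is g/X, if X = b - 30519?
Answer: 47562/21815 ≈ 2.1802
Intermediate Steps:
g = -95124 (g = 3 - 95127 = -95124)
X = -43630 (X = -13111 - 30519 = -43630)
g/X = -95124/(-43630) = -95124*(-1/43630) = 47562/21815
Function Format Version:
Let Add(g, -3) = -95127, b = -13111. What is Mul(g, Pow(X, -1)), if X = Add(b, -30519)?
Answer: Rational(47562, 21815) ≈ 2.1802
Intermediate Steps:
g = -95124 (g = Add(3, -95127) = -95124)
X = -43630 (X = Add(-13111, -30519) = -43630)
Mul(g, Pow(X, -1)) = Mul(-95124, Pow(-43630, -1)) = Mul(-95124, Rational(-1, 43630)) = Rational(47562, 21815)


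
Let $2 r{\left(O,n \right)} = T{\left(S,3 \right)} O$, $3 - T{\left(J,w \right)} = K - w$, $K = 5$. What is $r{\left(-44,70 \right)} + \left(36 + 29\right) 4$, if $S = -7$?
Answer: $238$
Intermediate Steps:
$T{\left(J,w \right)} = -2 + w$ ($T{\left(J,w \right)} = 3 - \left(5 - w\right) = 3 + \left(-5 + w\right) = -2 + w$)
$r{\left(O,n \right)} = \frac{O}{2}$ ($r{\left(O,n \right)} = \frac{\left(-2 + 3\right) O}{2} = \frac{1 O}{2} = \frac{O}{2}$)
$r{\left(-44,70 \right)} + \left(36 + 29\right) 4 = \frac{1}{2} \left(-44\right) + \left(36 + 29\right) 4 = -22 + 65 \cdot 4 = -22 + 260 = 238$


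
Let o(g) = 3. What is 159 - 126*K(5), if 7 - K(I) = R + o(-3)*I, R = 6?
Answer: 1923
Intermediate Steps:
K(I) = 1 - 3*I (K(I) = 7 - (6 + 3*I) = 7 + (-6 - 3*I) = 1 - 3*I)
159 - 126*K(5) = 159 - 126*(1 - 3*5) = 159 - 126*(1 - 15) = 159 - 126*(-14) = 159 + 1764 = 1923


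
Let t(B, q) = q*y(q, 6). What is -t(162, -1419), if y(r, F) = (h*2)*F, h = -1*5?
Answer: -85140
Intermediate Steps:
h = -5
y(r, F) = -10*F (y(r, F) = (-5*2)*F = -10*F)
t(B, q) = -60*q (t(B, q) = q*(-10*6) = q*(-60) = -60*q)
-t(162, -1419) = -(-60)*(-1419) = -1*85140 = -85140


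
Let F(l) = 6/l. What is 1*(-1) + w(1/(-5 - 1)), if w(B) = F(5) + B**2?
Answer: 41/180 ≈ 0.22778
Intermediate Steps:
w(B) = 6/5 + B**2
1*(-1) + w(1/(-5 - 1)) = 1*(-1) + (6/5 + (1/(-5 - 1))**2) = -1 + (6/5 + (1/(-6))**2) = -1 + (6/5 + (-1/6)**2) = -1 + (6/5 + 1/36) = -1 + 221/180 = 41/180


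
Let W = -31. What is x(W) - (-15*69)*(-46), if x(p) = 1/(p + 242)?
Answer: -10045709/211 ≈ -47610.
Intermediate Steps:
x(p) = 1/(242 + p)
x(W) - (-15*69)*(-46) = 1/(242 - 31) - (-15*69)*(-46) = 1/211 - (-1035)*(-46) = 1/211 - 1*47610 = 1/211 - 47610 = -10045709/211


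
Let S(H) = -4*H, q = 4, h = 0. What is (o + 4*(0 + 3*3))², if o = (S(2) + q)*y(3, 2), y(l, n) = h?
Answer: 1296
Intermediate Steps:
y(l, n) = 0
o = 0 (o = (-4*2 + 4)*0 = (-8 + 4)*0 = -4*0 = 0)
(o + 4*(0 + 3*3))² = (0 + 4*(0 + 3*3))² = (0 + 4*(0 + 9))² = (0 + 4*9)² = (0 + 36)² = 36² = 1296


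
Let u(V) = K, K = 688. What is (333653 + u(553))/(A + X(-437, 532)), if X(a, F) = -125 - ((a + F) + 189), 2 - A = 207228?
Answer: -334341/207635 ≈ -1.6102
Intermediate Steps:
A = -207226 (A = 2 - 1*207228 = 2 - 207228 = -207226)
X(a, F) = -314 - F - a (X(a, F) = -125 - ((F + a) + 189) = -125 - (189 + F + a) = -125 + (-189 - F - a) = -314 - F - a)
u(V) = 688
(333653 + u(553))/(A + X(-437, 532)) = (333653 + 688)/(-207226 + (-314 - 1*532 - 1*(-437))) = 334341/(-207226 + (-314 - 532 + 437)) = 334341/(-207226 - 409) = 334341/(-207635) = 334341*(-1/207635) = -334341/207635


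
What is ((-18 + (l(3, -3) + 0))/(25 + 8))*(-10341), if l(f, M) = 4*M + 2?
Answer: 96516/11 ≈ 8774.2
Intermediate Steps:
l(f, M) = 2 + 4*M
((-18 + (l(3, -3) + 0))/(25 + 8))*(-10341) = ((-18 + ((2 + 4*(-3)) + 0))/(25 + 8))*(-10341) = ((-18 + ((2 - 12) + 0))/33)*(-10341) = ((-18 + (-10 + 0))*(1/33))*(-10341) = ((-18 - 10)*(1/33))*(-10341) = -28*1/33*(-10341) = -28/33*(-10341) = 96516/11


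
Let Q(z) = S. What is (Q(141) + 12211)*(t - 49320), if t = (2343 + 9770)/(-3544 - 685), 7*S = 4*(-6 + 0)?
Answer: -17824333041029/29603 ≈ -6.0211e+8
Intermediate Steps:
S = -24/7 (S = (4*(-6 + 0))/7 = (4*(-6))/7 = (⅐)*(-24) = -24/7 ≈ -3.4286)
Q(z) = -24/7
t = -12113/4229 (t = 12113/(-4229) = 12113*(-1/4229) = -12113/4229 ≈ -2.8643)
(Q(141) + 12211)*(t - 49320) = (-24/7 + 12211)*(-12113/4229 - 49320) = (85453/7)*(-208586393/4229) = -17824333041029/29603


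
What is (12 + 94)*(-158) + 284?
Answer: -16464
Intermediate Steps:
(12 + 94)*(-158) + 284 = 106*(-158) + 284 = -16748 + 284 = -16464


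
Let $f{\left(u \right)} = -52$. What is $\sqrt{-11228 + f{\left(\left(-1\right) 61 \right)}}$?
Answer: $4 i \sqrt{705} \approx 106.21 i$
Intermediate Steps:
$\sqrt{-11228 + f{\left(\left(-1\right) 61 \right)}} = \sqrt{-11228 - 52} = \sqrt{-11280} = 4 i \sqrt{705}$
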